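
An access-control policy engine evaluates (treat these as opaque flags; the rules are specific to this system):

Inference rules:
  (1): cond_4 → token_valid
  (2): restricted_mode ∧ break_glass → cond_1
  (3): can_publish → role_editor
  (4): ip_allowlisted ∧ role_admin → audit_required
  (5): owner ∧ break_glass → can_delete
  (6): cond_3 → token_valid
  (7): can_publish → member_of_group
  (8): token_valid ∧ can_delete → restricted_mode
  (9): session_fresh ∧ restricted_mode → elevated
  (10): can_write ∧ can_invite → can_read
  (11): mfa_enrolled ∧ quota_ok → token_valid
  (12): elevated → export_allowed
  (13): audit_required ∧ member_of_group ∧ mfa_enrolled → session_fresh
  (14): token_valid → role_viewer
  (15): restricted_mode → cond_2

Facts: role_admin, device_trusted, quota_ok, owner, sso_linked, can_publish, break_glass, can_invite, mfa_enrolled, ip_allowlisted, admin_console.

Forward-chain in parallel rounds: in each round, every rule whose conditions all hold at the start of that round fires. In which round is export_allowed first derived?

4

Round 1: (3) [can_publish → role_editor]; (4) [ip_allowlisted ∧ role_admin → audit_required]; (5) [owner ∧ break_glass → can_delete]; (7) [can_publish → member_of_group]; (11) [mfa_enrolled ∧ quota_ok → token_valid]. Adds role_editor, audit_required, can_delete, member_of_group, token_valid.
Round 2: (8) [token_valid ∧ can_delete → restricted_mode]; (13) [audit_required ∧ member_of_group ∧ mfa_enrolled → session_fresh]; (14) [token_valid → role_viewer]. Adds restricted_mode, session_fresh, role_viewer.
Round 3: (2) [restricted_mode ∧ break_glass → cond_1]; (9) [session_fresh ∧ restricted_mode → elevated]; (15) [restricted_mode → cond_2]. Adds cond_1, elevated, cond_2.
Round 4: (12) [elevated → export_allowed]. Adds export_allowed.
export_allowed first appears in round 4.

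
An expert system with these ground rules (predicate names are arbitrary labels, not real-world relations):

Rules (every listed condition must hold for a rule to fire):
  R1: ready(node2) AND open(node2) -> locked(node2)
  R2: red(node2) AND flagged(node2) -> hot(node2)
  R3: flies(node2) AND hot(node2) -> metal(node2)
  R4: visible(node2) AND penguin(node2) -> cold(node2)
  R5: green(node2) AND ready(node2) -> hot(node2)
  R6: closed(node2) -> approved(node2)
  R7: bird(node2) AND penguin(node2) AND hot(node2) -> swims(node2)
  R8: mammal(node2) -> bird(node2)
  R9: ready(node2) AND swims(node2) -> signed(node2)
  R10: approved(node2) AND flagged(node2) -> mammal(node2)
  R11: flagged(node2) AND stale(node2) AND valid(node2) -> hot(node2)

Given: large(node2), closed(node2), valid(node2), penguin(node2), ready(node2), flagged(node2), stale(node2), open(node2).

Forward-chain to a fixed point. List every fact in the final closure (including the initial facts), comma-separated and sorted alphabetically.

approved(node2), bird(node2), closed(node2), flagged(node2), hot(node2), large(node2), locked(node2), mammal(node2), open(node2), penguin(node2), ready(node2), signed(node2), stale(node2), swims(node2), valid(node2)

Round 1: R1 [ready(node2) AND open(node2) -> locked(node2)]; R6 [closed(node2) -> approved(node2)]; R11 [flagged(node2) AND stale(node2) AND valid(node2) -> hot(node2)]. Adds locked(node2), approved(node2), hot(node2).
Round 2: R10 [approved(node2) AND flagged(node2) -> mammal(node2)]. Adds mammal(node2).
Round 3: R8 [mammal(node2) -> bird(node2)]. Adds bird(node2).
Round 4: R7 [bird(node2) AND penguin(node2) AND hot(node2) -> swims(node2)]. Adds swims(node2).
Round 5: R9 [ready(node2) AND swims(node2) -> signed(node2)]. Adds signed(node2).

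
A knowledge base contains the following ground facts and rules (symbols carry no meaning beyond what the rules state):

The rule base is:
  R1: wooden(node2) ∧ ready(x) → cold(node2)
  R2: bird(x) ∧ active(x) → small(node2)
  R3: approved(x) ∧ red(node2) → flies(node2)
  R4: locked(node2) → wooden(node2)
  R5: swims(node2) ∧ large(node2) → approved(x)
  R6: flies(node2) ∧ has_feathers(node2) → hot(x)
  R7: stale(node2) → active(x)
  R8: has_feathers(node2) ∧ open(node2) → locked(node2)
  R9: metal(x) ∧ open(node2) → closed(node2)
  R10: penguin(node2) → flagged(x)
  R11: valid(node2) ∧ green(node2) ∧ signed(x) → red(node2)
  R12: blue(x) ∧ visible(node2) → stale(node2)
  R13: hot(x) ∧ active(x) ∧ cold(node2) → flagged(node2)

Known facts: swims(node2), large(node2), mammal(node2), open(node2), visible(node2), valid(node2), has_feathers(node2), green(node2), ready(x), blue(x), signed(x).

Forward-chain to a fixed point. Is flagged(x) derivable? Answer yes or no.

no

Round 1: R5 [swims(node2) ∧ large(node2) → approved(x)]; R8 [has_feathers(node2) ∧ open(node2) → locked(node2)]; R11 [valid(node2) ∧ green(node2) ∧ signed(x) → red(node2)]; R12 [blue(x) ∧ visible(node2) → stale(node2)]. Adds approved(x), locked(node2), red(node2), stale(node2).
Round 2: R3 [approved(x) ∧ red(node2) → flies(node2)]; R4 [locked(node2) → wooden(node2)]; R7 [stale(node2) → active(x)]. Adds flies(node2), wooden(node2), active(x).
Round 3: R1 [wooden(node2) ∧ ready(x) → cold(node2)]; R6 [flies(node2) ∧ has_feathers(node2) → hot(x)]. Adds cold(node2), hot(x).
Round 4: R13 [hot(x) ∧ active(x) ∧ cold(node2) → flagged(node2)]. Adds flagged(node2).
Fixed point reached. flagged(x) is concluded only by R10; R10 needs penguin(node2) (never derived).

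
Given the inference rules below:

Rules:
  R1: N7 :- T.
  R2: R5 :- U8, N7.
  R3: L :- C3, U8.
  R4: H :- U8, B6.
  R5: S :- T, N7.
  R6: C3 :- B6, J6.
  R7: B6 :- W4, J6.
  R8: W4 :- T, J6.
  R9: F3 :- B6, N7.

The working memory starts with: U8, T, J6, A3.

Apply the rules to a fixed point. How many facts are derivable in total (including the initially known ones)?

13

Round 1 — R1, R8, derive N7, W4.
Round 2 — R2, R5, R7, derive R5, S, B6.
Round 3 — R4, R6, R9, derive H, C3, F3.
Round 4 — R3, derive L.
Closure: {A3, B6, C3, F3, H, J6, L, N7, R5, S, T, U8, W4} — 13 facts.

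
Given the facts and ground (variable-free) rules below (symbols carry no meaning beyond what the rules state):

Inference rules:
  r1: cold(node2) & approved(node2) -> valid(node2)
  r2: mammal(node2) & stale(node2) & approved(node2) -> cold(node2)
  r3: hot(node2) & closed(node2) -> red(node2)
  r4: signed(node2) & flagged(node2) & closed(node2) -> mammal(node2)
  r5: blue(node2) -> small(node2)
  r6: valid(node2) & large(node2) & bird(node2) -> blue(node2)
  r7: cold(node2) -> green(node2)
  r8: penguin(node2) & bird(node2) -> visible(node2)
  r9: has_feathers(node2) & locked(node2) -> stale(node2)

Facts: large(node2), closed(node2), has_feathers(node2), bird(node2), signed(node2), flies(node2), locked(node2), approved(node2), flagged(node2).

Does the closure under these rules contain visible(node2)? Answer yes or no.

Round 1: r4 [signed(node2) & flagged(node2) & closed(node2) -> mammal(node2)]; r9 [has_feathers(node2) & locked(node2) -> stale(node2)]. Adds mammal(node2), stale(node2).
Round 2: r2 [mammal(node2) & stale(node2) & approved(node2) -> cold(node2)]. Adds cold(node2).
Round 3: r1 [cold(node2) & approved(node2) -> valid(node2)]; r7 [cold(node2) -> green(node2)]. Adds valid(node2), green(node2).
Round 4: r6 [valid(node2) & large(node2) & bird(node2) -> blue(node2)]. Adds blue(node2).
Round 5: r5 [blue(node2) -> small(node2)]. Adds small(node2).
Fixed point reached. visible(node2) is concluded only by r8; r8 needs penguin(node2) (never derived).

no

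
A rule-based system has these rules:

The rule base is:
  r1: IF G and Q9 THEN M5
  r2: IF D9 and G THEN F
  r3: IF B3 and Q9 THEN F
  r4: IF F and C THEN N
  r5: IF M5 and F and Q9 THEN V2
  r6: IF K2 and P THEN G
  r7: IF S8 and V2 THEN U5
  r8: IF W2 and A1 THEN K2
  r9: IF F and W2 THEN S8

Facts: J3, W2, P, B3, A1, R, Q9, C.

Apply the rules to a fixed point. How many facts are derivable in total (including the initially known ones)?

16

Round 1: r3 [IF B3 and Q9 THEN F]; r8 [IF W2 and A1 THEN K2]. New: F, K2.
Round 2: r4 [IF F and C THEN N]; r6 [IF K2 and P THEN G]; r9 [IF F and W2 THEN S8]. New: N, G, S8.
Round 3: r1 [IF G and Q9 THEN M5]. New: M5.
Round 4: r5 [IF M5 and F and Q9 THEN V2]. New: V2.
Round 5: r7 [IF S8 and V2 THEN U5]. New: U5.
Closure: {A1, B3, C, F, G, J3, K2, M5, N, P, Q9, R, S8, U5, V2, W2} — 16 facts.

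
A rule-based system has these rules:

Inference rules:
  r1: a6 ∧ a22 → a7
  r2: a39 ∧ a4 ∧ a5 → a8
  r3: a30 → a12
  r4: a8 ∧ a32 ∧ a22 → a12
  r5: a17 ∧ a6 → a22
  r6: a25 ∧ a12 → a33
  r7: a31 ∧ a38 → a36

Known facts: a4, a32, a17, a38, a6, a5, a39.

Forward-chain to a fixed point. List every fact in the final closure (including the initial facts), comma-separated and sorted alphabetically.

Round 1: r2 [a39 ∧ a4 ∧ a5 → a8]; r5 [a17 ∧ a6 → a22]. New: a8, a22.
Round 2: r1 [a6 ∧ a22 → a7]; r4 [a8 ∧ a32 ∧ a22 → a12]. New: a7, a12.

a12, a17, a22, a32, a38, a39, a4, a5, a6, a7, a8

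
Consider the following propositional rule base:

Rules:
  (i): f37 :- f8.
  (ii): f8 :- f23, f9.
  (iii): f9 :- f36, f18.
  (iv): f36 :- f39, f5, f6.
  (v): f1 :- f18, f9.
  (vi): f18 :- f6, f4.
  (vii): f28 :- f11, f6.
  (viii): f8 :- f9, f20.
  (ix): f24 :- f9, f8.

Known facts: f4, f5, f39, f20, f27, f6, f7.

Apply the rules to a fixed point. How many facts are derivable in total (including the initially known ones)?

14

Round 1 — (iv), (vi), derive f36, f18.
Round 2 — (iii), derive f9.
Round 3 — (v), (viii), derive f1, f8.
Round 4 — (i), (ix), derive f37, f24.
Closure: {f1, f18, f20, f24, f27, f36, f37, f39, f4, f5, f6, f7, f8, f9} — 14 facts.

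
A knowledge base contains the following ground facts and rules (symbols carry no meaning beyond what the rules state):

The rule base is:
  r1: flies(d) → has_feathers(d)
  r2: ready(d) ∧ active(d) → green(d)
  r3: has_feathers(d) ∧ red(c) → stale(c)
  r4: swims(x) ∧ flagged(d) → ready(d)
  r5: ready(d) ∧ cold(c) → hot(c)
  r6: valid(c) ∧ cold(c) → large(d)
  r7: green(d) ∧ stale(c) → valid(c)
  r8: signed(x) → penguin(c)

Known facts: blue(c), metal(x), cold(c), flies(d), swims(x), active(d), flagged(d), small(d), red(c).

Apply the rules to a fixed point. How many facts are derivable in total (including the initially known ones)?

Round 1 fires r1, r4, giving has_feathers(d), ready(d).
Round 2 fires r2, r3, r5, giving green(d), stale(c), hot(c).
Round 3 fires r7, giving valid(c).
Round 4 fires r6, giving large(d).
Closure: {active(d), blue(c), cold(c), flagged(d), flies(d), green(d), has_feathers(d), hot(c), large(d), metal(x), ready(d), red(c), small(d), stale(c), swims(x), valid(c)} — 16 facts.

16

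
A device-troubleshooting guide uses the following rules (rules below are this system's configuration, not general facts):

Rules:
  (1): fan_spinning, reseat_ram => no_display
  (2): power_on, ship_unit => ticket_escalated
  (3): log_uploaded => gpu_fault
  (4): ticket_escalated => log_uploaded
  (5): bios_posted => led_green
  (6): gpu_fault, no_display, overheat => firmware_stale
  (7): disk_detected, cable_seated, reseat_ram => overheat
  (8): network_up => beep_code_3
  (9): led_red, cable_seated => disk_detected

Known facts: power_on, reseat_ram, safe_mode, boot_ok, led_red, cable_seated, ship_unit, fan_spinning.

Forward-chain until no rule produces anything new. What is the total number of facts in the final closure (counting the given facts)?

15

Round 1: (1) [fan_spinning, reseat_ram => no_display]; (2) [power_on, ship_unit => ticket_escalated]; (9) [led_red, cable_seated => disk_detected]. New: no_display, ticket_escalated, disk_detected.
Round 2: (4) [ticket_escalated => log_uploaded]; (7) [disk_detected, cable_seated, reseat_ram => overheat]. New: log_uploaded, overheat.
Round 3: (3) [log_uploaded => gpu_fault]. New: gpu_fault.
Round 4: (6) [gpu_fault, no_display, overheat => firmware_stale]. New: firmware_stale.
Closure: {boot_ok, cable_seated, disk_detected, fan_spinning, firmware_stale, gpu_fault, led_red, log_uploaded, no_display, overheat, power_on, reseat_ram, safe_mode, ship_unit, ticket_escalated} — 15 facts.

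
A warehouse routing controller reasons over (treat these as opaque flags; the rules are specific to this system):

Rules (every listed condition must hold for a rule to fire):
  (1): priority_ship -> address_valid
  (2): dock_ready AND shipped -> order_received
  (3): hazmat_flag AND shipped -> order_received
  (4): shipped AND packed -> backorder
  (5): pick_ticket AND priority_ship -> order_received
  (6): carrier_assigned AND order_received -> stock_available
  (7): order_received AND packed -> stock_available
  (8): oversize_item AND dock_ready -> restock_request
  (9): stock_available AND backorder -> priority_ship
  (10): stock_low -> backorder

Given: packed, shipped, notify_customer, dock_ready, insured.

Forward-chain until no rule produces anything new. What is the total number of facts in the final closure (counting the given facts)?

Round 1 fires (2), (4), giving order_received, backorder.
Round 2 fires (7), giving stock_available.
Round 3 fires (9), giving priority_ship.
Round 4 fires (1), giving address_valid.
Closure: {address_valid, backorder, dock_ready, insured, notify_customer, order_received, packed, priority_ship, shipped, stock_available} — 10 facts.

10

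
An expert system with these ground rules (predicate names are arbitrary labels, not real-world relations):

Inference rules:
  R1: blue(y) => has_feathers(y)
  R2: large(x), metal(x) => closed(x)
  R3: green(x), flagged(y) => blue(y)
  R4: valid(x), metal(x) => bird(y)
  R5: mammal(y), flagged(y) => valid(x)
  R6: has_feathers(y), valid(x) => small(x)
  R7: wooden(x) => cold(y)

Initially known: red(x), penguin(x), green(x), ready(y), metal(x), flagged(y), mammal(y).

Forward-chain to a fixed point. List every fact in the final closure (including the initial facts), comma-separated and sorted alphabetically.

[1] R3 [green(x), flagged(y) => blue(y)]; R5 [mammal(y), flagged(y) => valid(x)]. ⇒ new: blue(y), valid(x).
[2] R1 [blue(y) => has_feathers(y)]; R4 [valid(x), metal(x) => bird(y)]. ⇒ new: has_feathers(y), bird(y).
[3] R6 [has_feathers(y), valid(x) => small(x)]. ⇒ new: small(x).

bird(y), blue(y), flagged(y), green(x), has_feathers(y), mammal(y), metal(x), penguin(x), ready(y), red(x), small(x), valid(x)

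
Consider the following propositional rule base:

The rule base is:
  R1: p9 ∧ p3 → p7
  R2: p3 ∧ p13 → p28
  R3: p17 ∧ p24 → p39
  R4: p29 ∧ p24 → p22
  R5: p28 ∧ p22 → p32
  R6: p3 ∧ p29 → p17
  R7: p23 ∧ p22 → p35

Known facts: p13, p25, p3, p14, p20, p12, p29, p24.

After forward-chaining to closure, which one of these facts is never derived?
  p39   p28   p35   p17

Round 1: R2 [p3 ∧ p13 → p28]; R4 [p29 ∧ p24 → p22]; R6 [p3 ∧ p29 → p17]. New: p28, p22, p17.
Round 2: R3 [p17 ∧ p24 → p39]; R5 [p28 ∧ p22 → p32]. New: p39, p32.
Derived: p28 (round 1), p17 (round 1), p39 (round 2). p35 never appears in any round.

p35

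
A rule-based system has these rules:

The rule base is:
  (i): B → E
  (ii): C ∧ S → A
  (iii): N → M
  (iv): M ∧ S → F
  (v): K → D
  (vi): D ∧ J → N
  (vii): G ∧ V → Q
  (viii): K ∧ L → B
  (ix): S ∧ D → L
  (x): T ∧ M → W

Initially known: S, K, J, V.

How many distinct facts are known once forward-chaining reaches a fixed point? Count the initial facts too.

Round 1 — (v), derive D.
Round 2 — (vi), (ix), derive N, L.
Round 3 — (iii), (viii), derive M, B.
Round 4 — (i), (iv), derive E, F.
Closure: {B, D, E, F, J, K, L, M, N, S, V} — 11 facts.

11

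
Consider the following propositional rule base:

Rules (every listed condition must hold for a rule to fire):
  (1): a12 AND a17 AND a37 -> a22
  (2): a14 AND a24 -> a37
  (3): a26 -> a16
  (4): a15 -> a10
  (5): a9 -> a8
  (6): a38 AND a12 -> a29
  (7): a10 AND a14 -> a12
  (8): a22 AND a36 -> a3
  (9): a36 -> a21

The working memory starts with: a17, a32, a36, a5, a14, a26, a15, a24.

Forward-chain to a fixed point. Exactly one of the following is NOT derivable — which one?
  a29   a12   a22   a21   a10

Round 1 fires (2), (3), (4), (9), giving a37, a16, a10, a21.
Round 2 fires (7), giving a12.
Round 3 fires (1), giving a22.
Round 4 fires (8), giving a3.
Derived: a22 (round 3), a21 (round 1), a12 (round 2), a10 (round 1). a29 never appears in any round.

a29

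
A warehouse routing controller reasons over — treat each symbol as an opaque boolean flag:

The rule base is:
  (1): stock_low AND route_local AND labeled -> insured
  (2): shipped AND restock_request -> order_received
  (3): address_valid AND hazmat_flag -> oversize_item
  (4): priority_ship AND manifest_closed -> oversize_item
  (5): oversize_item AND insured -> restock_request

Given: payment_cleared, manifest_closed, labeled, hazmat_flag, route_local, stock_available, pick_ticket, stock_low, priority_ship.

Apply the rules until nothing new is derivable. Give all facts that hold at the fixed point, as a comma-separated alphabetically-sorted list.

Round 1: (1) [stock_low AND route_local AND labeled -> insured]; (4) [priority_ship AND manifest_closed -> oversize_item]. New: insured, oversize_item.
Round 2: (5) [oversize_item AND insured -> restock_request]. New: restock_request.

hazmat_flag, insured, labeled, manifest_closed, oversize_item, payment_cleared, pick_ticket, priority_ship, restock_request, route_local, stock_available, stock_low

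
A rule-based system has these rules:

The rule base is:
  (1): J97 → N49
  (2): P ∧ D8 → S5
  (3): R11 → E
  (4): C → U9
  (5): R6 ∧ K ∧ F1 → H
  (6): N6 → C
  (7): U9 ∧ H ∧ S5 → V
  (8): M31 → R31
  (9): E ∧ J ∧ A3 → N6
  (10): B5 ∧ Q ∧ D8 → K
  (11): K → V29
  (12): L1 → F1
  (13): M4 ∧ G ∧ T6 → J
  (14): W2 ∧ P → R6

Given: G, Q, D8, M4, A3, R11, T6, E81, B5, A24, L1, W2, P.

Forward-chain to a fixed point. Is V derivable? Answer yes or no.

Round 1: (2) [P ∧ D8 → S5]; (3) [R11 → E]; (10) [B5 ∧ Q ∧ D8 → K]; (12) [L1 → F1]; (13) [M4 ∧ G ∧ T6 → J]; (14) [W2 ∧ P → R6]. Adds S5, E, K, F1, J, R6.
Round 2: (5) [R6 ∧ K ∧ F1 → H]; (9) [E ∧ J ∧ A3 → N6]; (11) [K → V29]. Adds H, N6, V29.
Round 3: (6) [N6 → C]. Adds C.
Round 4: (4) [C → U9]. Adds U9.
Round 5: (7) [U9 ∧ H ∧ S5 → V]. Adds V.
V appears in round 5, so it is derivable.

yes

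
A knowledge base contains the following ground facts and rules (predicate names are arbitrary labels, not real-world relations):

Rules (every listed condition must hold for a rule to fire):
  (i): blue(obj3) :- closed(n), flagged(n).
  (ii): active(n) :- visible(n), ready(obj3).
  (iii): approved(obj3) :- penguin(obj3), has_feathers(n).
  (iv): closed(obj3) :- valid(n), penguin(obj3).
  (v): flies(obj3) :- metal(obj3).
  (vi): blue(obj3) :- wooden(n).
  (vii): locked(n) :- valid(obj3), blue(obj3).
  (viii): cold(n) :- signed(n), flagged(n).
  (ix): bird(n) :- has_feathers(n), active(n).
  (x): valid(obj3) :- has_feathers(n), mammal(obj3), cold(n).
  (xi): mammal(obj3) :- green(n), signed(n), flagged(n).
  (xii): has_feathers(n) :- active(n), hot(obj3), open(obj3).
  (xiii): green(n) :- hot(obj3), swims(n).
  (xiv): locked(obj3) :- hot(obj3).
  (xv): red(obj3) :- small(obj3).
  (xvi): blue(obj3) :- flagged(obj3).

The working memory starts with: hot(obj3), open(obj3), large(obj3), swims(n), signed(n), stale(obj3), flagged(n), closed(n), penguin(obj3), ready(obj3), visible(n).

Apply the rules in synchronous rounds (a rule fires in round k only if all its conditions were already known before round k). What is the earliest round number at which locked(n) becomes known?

4

Round 1: (i) [blue(obj3) :- closed(n), flagged(n).]; (ii) [active(n) :- visible(n), ready(obj3).]; (viii) [cold(n) :- signed(n), flagged(n).]; (xiii) [green(n) :- hot(obj3), swims(n).]; (xiv) [locked(obj3) :- hot(obj3).]. Adds blue(obj3), active(n), cold(n), green(n), locked(obj3).
Round 2: (xi) [mammal(obj3) :- green(n), signed(n), flagged(n).]; (xii) [has_feathers(n) :- active(n), hot(obj3), open(obj3).]. Adds mammal(obj3), has_feathers(n).
Round 3: (iii) [approved(obj3) :- penguin(obj3), has_feathers(n).]; (ix) [bird(n) :- has_feathers(n), active(n).]; (x) [valid(obj3) :- has_feathers(n), mammal(obj3), cold(n).]. Adds approved(obj3), bird(n), valid(obj3).
Round 4: (vii) [locked(n) :- valid(obj3), blue(obj3).]. Adds locked(n).
locked(n) first appears in round 4.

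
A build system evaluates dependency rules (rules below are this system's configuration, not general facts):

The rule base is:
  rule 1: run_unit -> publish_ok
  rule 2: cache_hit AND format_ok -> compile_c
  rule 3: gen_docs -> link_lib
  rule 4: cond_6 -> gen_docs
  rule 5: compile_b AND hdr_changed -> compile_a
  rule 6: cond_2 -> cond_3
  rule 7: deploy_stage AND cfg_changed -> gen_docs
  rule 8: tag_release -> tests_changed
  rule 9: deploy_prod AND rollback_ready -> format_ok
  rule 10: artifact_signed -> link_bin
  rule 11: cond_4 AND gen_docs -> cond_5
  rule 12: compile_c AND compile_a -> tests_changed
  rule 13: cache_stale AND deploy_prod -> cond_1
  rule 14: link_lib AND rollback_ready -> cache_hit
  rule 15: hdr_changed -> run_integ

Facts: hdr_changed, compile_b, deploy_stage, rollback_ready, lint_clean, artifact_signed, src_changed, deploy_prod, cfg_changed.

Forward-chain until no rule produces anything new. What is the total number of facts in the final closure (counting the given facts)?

18

Round 1: rule 5 [compile_b AND hdr_changed -> compile_a]; rule 7 [deploy_stage AND cfg_changed -> gen_docs]; rule 9 [deploy_prod AND rollback_ready -> format_ok]; rule 10 [artifact_signed -> link_bin]; rule 15 [hdr_changed -> run_integ]. Adds compile_a, gen_docs, format_ok, link_bin, run_integ.
Round 2: rule 3 [gen_docs -> link_lib]. Adds link_lib.
Round 3: rule 14 [link_lib AND rollback_ready -> cache_hit]. Adds cache_hit.
Round 4: rule 2 [cache_hit AND format_ok -> compile_c]. Adds compile_c.
Round 5: rule 12 [compile_c AND compile_a -> tests_changed]. Adds tests_changed.
Closure: {artifact_signed, cache_hit, cfg_changed, compile_a, compile_b, compile_c, deploy_prod, deploy_stage, format_ok, gen_docs, hdr_changed, link_bin, link_lib, lint_clean, rollback_ready, run_integ, src_changed, tests_changed} — 18 facts.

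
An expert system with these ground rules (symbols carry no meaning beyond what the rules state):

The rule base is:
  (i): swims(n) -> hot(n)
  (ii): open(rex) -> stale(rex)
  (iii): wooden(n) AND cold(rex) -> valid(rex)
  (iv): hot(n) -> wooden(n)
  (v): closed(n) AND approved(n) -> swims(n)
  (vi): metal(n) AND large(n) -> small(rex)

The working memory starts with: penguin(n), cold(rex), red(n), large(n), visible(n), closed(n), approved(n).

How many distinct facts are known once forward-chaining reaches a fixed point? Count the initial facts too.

11

[1] (v) [closed(n) AND approved(n) -> swims(n)]. ⇒ new: swims(n).
[2] (i) [swims(n) -> hot(n)]. ⇒ new: hot(n).
[3] (iv) [hot(n) -> wooden(n)]. ⇒ new: wooden(n).
[4] (iii) [wooden(n) AND cold(rex) -> valid(rex)]. ⇒ new: valid(rex).
Closure: {approved(n), closed(n), cold(rex), hot(n), large(n), penguin(n), red(n), swims(n), valid(rex), visible(n), wooden(n)} — 11 facts.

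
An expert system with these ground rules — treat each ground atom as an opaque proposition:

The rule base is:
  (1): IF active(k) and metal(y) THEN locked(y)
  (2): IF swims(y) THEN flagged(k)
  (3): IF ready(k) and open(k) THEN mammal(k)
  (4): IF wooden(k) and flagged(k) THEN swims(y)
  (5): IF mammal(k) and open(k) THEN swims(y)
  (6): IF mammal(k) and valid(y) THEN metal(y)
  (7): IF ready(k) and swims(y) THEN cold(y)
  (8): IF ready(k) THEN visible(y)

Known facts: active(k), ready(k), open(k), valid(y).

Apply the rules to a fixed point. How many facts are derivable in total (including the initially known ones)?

Round 1 — (3), (8), derive mammal(k), visible(y).
Round 2 — (5), (6), derive swims(y), metal(y).
Round 3 — (1), (2), (7), derive locked(y), flagged(k), cold(y).
Closure: {active(k), cold(y), flagged(k), locked(y), mammal(k), metal(y), open(k), ready(k), swims(y), valid(y), visible(y)} — 11 facts.

11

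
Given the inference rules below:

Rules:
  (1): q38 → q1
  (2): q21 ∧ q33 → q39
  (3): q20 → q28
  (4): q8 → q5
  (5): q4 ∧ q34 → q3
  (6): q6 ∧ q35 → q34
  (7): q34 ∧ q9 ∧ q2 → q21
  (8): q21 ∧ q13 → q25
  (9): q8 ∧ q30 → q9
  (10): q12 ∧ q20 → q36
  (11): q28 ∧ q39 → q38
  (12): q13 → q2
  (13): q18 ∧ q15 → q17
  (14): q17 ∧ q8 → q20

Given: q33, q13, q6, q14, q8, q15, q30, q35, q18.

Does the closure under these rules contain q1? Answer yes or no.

Round 1: (4) [q8 → q5]; (6) [q6 ∧ q35 → q34]; (9) [q8 ∧ q30 → q9]; (12) [q13 → q2]; (13) [q18 ∧ q15 → q17]. New: q5, q34, q9, q2, q17.
Round 2: (7) [q34 ∧ q9 ∧ q2 → q21]; (14) [q17 ∧ q8 → q20]. New: q21, q20.
Round 3: (2) [q21 ∧ q33 → q39]; (3) [q20 → q28]; (8) [q21 ∧ q13 → q25]. New: q39, q28, q25.
Round 4: (11) [q28 ∧ q39 → q38]. New: q38.
Round 5: (1) [q38 → q1]. New: q1.
q1 appears in round 5, so it is derivable.

yes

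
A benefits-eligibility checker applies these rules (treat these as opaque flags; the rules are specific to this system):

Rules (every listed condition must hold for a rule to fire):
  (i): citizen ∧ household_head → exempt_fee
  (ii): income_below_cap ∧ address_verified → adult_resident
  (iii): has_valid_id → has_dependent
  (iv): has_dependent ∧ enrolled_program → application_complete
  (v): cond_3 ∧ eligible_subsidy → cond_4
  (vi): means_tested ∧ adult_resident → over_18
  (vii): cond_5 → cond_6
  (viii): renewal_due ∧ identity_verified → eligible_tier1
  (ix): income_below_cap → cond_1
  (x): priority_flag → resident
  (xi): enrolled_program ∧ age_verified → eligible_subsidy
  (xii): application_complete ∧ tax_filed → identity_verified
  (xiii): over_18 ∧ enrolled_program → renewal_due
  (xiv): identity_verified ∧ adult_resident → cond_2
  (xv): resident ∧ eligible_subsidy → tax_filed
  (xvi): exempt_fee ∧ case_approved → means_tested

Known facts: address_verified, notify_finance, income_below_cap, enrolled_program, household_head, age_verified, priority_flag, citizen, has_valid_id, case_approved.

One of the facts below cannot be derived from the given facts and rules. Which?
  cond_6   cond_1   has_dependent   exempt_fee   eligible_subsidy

Round 1: (i) [citizen ∧ household_head → exempt_fee]; (ii) [income_below_cap ∧ address_verified → adult_resident]; (iii) [has_valid_id → has_dependent]; (ix) [income_below_cap → cond_1]; (x) [priority_flag → resident]; (xi) [enrolled_program ∧ age_verified → eligible_subsidy]. New: exempt_fee, adult_resident, has_dependent, cond_1, resident, eligible_subsidy.
Round 2: (iv) [has_dependent ∧ enrolled_program → application_complete]; (xv) [resident ∧ eligible_subsidy → tax_filed]; (xvi) [exempt_fee ∧ case_approved → means_tested]. New: application_complete, tax_filed, means_tested.
Round 3: (vi) [means_tested ∧ adult_resident → over_18]; (xii) [application_complete ∧ tax_filed → identity_verified]. New: over_18, identity_verified.
Round 4: (xiii) [over_18 ∧ enrolled_program → renewal_due]; (xiv) [identity_verified ∧ adult_resident → cond_2]. New: renewal_due, cond_2.
Round 5: (viii) [renewal_due ∧ identity_verified → eligible_tier1]. New: eligible_tier1.
Derived: eligible_subsidy (round 1), cond_1 (round 1), exempt_fee (round 1), has_dependent (round 1). cond_6 never appears in any round.

cond_6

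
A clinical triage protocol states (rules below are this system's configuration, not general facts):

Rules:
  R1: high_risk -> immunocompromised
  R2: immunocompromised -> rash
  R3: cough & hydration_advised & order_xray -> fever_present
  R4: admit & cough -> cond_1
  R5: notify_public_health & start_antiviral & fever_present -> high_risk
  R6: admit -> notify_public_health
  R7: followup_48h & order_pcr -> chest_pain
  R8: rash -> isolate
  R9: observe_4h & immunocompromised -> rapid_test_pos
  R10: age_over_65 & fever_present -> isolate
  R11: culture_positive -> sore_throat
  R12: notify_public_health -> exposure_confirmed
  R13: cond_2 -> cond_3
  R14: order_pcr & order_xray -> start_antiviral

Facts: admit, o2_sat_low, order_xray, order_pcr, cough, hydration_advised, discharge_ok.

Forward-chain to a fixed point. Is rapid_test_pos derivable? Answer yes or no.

no

[1] R3 [cough & hydration_advised & order_xray -> fever_present]; R4 [admit & cough -> cond_1]; R6 [admit -> notify_public_health]; R14 [order_pcr & order_xray -> start_antiviral]. ⇒ new: fever_present, cond_1, notify_public_health, start_antiviral.
[2] R5 [notify_public_health & start_antiviral & fever_present -> high_risk]; R12 [notify_public_health -> exposure_confirmed]. ⇒ new: high_risk, exposure_confirmed.
[3] R1 [high_risk -> immunocompromised]. ⇒ new: immunocompromised.
[4] R2 [immunocompromised -> rash]. ⇒ new: rash.
[5] R8 [rash -> isolate]. ⇒ new: isolate.
Fixed point reached. rapid_test_pos is concluded only by R9; R9 needs observe_4h (never derived).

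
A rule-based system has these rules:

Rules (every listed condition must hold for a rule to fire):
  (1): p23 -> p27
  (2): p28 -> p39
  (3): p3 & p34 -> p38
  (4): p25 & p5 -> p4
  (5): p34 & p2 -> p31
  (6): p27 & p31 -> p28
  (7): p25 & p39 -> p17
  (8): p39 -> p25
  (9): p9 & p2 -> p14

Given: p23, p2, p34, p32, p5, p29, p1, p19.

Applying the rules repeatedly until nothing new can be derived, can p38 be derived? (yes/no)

no

[1] (1) [p23 -> p27]; (5) [p34 & p2 -> p31]. ⇒ new: p27, p31.
[2] (6) [p27 & p31 -> p28]. ⇒ new: p28.
[3] (2) [p28 -> p39]. ⇒ new: p39.
[4] (8) [p39 -> p25]. ⇒ new: p25.
[5] (4) [p25 & p5 -> p4]; (7) [p25 & p39 -> p17]. ⇒ new: p4, p17.
Fixed point reached. p38 is concluded only by (3); (3) needs p3 (never derived).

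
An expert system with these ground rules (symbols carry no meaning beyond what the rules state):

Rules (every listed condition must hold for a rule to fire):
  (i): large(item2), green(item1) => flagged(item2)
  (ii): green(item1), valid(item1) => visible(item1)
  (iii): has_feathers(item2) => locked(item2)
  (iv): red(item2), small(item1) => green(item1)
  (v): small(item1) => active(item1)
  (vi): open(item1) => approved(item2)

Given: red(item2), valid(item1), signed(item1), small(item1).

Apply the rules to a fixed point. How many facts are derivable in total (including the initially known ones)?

Round 1: (iv) [red(item2), small(item1) => green(item1)]; (v) [small(item1) => active(item1)]. Adds green(item1), active(item1).
Round 2: (ii) [green(item1), valid(item1) => visible(item1)]. Adds visible(item1).
Closure: {active(item1), green(item1), red(item2), signed(item1), small(item1), valid(item1), visible(item1)} — 7 facts.

7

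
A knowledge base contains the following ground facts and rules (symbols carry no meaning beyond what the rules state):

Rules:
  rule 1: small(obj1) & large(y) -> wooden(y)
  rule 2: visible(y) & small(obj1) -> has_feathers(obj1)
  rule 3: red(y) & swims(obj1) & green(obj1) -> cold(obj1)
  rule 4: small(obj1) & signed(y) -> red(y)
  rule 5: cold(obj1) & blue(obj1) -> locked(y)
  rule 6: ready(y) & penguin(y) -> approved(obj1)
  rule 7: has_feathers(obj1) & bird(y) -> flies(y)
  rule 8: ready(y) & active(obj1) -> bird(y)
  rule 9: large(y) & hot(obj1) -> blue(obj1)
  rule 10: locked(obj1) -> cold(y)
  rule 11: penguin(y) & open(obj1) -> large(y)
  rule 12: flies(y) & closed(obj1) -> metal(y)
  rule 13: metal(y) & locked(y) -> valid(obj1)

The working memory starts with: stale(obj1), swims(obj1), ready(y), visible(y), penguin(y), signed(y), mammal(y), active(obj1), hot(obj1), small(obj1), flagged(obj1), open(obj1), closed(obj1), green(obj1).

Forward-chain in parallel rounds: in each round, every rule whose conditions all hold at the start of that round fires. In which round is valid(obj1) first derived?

Round 1: rule 2 [visible(y) & small(obj1) -> has_feathers(obj1)]; rule 4 [small(obj1) & signed(y) -> red(y)]; rule 6 [ready(y) & penguin(y) -> approved(obj1)]; rule 8 [ready(y) & active(obj1) -> bird(y)]; rule 11 [penguin(y) & open(obj1) -> large(y)]. Adds has_feathers(obj1), red(y), approved(obj1), bird(y), large(y).
Round 2: rule 1 [small(obj1) & large(y) -> wooden(y)]; rule 3 [red(y) & swims(obj1) & green(obj1) -> cold(obj1)]; rule 7 [has_feathers(obj1) & bird(y) -> flies(y)]; rule 9 [large(y) & hot(obj1) -> blue(obj1)]. Adds wooden(y), cold(obj1), flies(y), blue(obj1).
Round 3: rule 5 [cold(obj1) & blue(obj1) -> locked(y)]; rule 12 [flies(y) & closed(obj1) -> metal(y)]. Adds locked(y), metal(y).
Round 4: rule 13 [metal(y) & locked(y) -> valid(obj1)]. Adds valid(obj1).
valid(obj1) first appears in round 4.

4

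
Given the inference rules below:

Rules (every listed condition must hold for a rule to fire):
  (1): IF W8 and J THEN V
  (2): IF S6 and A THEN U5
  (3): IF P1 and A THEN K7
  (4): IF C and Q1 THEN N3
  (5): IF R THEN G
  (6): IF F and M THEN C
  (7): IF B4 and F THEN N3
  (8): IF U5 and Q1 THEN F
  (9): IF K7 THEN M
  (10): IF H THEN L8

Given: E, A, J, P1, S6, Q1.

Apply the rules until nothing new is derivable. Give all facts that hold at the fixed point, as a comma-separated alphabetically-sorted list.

A, C, E, F, J, K7, M, N3, P1, Q1, S6, U5

Round 1 fires (2), (3), giving U5, K7.
Round 2 fires (8), (9), giving F, M.
Round 3 fires (6), giving C.
Round 4 fires (4), giving N3.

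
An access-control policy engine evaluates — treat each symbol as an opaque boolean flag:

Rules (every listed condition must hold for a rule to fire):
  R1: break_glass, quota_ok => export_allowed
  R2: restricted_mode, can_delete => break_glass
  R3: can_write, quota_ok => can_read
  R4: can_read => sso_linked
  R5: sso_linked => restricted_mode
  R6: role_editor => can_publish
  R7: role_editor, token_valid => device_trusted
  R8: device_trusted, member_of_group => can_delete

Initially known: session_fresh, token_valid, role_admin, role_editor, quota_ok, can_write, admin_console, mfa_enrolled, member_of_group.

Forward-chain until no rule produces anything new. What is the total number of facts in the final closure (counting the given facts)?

17

[1] R3 [can_write, quota_ok => can_read]; R6 [role_editor => can_publish]; R7 [role_editor, token_valid => device_trusted]. ⇒ new: can_read, can_publish, device_trusted.
[2] R4 [can_read => sso_linked]; R8 [device_trusted, member_of_group => can_delete]. ⇒ new: sso_linked, can_delete.
[3] R5 [sso_linked => restricted_mode]. ⇒ new: restricted_mode.
[4] R2 [restricted_mode, can_delete => break_glass]. ⇒ new: break_glass.
[5] R1 [break_glass, quota_ok => export_allowed]. ⇒ new: export_allowed.
Closure: {admin_console, break_glass, can_delete, can_publish, can_read, can_write, device_trusted, export_allowed, member_of_group, mfa_enrolled, quota_ok, restricted_mode, role_admin, role_editor, session_fresh, sso_linked, token_valid} — 17 facts.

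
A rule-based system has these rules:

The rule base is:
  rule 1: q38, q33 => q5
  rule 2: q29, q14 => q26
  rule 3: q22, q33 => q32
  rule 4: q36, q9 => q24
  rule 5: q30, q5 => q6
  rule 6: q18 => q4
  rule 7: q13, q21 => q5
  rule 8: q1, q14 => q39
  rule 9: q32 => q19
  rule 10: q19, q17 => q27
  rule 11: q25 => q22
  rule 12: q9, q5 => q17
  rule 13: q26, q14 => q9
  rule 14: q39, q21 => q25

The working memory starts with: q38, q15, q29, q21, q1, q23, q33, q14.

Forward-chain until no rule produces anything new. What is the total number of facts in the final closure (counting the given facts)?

Round 1: rule 1 [q38, q33 => q5]; rule 2 [q29, q14 => q26]; rule 8 [q1, q14 => q39]. Adds q5, q26, q39.
Round 2: rule 13 [q26, q14 => q9]; rule 14 [q39, q21 => q25]. Adds q9, q25.
Round 3: rule 11 [q25 => q22]; rule 12 [q9, q5 => q17]. Adds q22, q17.
Round 4: rule 3 [q22, q33 => q32]. Adds q32.
Round 5: rule 9 [q32 => q19]. Adds q19.
Round 6: rule 10 [q19, q17 => q27]. Adds q27.
Closure: {q1, q14, q15, q17, q19, q21, q22, q23, q25, q26, q27, q29, q32, q33, q38, q39, q5, q9} — 18 facts.

18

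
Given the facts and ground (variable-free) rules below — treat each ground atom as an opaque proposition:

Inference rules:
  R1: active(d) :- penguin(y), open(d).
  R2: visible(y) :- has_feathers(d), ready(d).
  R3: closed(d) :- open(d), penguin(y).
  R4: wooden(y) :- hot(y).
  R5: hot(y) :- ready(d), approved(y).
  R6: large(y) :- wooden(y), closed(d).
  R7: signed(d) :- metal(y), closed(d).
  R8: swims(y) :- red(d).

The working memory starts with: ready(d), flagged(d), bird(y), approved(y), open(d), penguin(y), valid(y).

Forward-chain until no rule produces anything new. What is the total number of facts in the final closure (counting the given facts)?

12

Round 1 — R1, R3, R5, derive active(d), closed(d), hot(y).
Round 2 — R4, derive wooden(y).
Round 3 — R6, derive large(y).
Closure: {active(d), approved(y), bird(y), closed(d), flagged(d), hot(y), large(y), open(d), penguin(y), ready(d), valid(y), wooden(y)} — 12 facts.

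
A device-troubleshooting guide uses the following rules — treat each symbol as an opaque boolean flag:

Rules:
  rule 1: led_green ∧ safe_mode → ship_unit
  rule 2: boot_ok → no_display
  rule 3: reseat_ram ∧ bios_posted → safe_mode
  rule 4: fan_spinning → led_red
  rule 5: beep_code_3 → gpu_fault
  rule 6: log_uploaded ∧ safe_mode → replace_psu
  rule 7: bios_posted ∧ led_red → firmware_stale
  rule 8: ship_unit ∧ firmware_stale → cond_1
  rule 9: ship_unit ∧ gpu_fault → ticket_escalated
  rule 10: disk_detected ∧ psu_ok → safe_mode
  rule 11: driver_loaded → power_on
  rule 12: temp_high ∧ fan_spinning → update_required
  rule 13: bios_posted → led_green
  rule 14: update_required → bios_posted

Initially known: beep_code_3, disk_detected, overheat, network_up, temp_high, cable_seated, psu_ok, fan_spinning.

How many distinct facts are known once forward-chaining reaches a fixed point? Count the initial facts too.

18

[1] rule 4 [fan_spinning → led_red]; rule 5 [beep_code_3 → gpu_fault]; rule 10 [disk_detected ∧ psu_ok → safe_mode]; rule 12 [temp_high ∧ fan_spinning → update_required]. ⇒ new: led_red, gpu_fault, safe_mode, update_required.
[2] rule 14 [update_required → bios_posted]. ⇒ new: bios_posted.
[3] rule 7 [bios_posted ∧ led_red → firmware_stale]; rule 13 [bios_posted → led_green]. ⇒ new: firmware_stale, led_green.
[4] rule 1 [led_green ∧ safe_mode → ship_unit]. ⇒ new: ship_unit.
[5] rule 8 [ship_unit ∧ firmware_stale → cond_1]; rule 9 [ship_unit ∧ gpu_fault → ticket_escalated]. ⇒ new: cond_1, ticket_escalated.
Closure: {beep_code_3, bios_posted, cable_seated, cond_1, disk_detected, fan_spinning, firmware_stale, gpu_fault, led_green, led_red, network_up, overheat, psu_ok, safe_mode, ship_unit, temp_high, ticket_escalated, update_required} — 18 facts.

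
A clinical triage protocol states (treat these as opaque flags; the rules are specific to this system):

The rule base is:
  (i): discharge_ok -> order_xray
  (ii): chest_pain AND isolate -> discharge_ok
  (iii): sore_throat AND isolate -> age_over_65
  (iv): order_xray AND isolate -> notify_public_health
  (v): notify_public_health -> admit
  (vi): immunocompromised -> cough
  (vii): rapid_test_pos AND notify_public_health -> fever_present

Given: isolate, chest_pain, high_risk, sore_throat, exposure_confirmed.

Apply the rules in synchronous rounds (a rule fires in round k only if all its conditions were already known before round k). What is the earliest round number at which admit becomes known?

4

[1] (ii) [chest_pain AND isolate -> discharge_ok]; (iii) [sore_throat AND isolate -> age_over_65]. ⇒ new: discharge_ok, age_over_65.
[2] (i) [discharge_ok -> order_xray]. ⇒ new: order_xray.
[3] (iv) [order_xray AND isolate -> notify_public_health]. ⇒ new: notify_public_health.
[4] (v) [notify_public_health -> admit]. ⇒ new: admit.
admit first appears in round 4.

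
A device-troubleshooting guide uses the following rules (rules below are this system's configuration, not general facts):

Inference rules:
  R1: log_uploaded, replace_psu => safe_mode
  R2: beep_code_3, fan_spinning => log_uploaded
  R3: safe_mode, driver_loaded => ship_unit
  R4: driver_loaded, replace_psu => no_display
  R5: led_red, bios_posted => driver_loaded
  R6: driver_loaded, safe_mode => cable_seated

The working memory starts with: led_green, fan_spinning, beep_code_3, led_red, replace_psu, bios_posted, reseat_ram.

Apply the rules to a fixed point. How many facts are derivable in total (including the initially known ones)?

Round 1 — R2, R5, derive log_uploaded, driver_loaded.
Round 2 — R1, R4, derive safe_mode, no_display.
Round 3 — R3, R6, derive ship_unit, cable_seated.
Closure: {beep_code_3, bios_posted, cable_seated, driver_loaded, fan_spinning, led_green, led_red, log_uploaded, no_display, replace_psu, reseat_ram, safe_mode, ship_unit} — 13 facts.

13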